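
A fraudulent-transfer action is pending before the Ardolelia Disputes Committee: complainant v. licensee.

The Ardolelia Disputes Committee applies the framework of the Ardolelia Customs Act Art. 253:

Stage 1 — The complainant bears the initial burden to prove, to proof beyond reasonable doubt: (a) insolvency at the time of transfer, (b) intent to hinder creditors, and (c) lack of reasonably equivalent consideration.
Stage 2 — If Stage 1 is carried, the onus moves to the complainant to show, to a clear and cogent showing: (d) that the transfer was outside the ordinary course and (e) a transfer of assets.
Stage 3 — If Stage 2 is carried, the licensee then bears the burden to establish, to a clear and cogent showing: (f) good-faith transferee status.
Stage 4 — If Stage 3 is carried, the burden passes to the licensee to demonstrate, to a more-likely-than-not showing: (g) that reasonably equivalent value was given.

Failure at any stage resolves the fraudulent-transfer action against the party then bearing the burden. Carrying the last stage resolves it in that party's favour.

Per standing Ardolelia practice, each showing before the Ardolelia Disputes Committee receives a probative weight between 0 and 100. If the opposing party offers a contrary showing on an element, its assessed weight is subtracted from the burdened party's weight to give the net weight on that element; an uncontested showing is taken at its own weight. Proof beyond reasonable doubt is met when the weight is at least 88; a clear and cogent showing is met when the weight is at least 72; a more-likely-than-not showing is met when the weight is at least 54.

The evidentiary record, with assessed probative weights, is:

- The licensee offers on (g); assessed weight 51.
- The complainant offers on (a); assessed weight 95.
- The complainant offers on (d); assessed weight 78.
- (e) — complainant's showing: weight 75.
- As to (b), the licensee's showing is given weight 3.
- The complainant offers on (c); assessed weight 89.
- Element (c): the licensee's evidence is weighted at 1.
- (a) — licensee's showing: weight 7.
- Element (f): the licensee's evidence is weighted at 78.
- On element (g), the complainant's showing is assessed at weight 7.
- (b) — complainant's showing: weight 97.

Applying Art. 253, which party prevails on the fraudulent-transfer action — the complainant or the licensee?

complainant

At Stage 1 the complainant must meet proof beyond reasonable doubt (weight is at least 88): on (a) the weight is 95 less the opposing 7 gives net 88, ≥ 88, so (a) meets the standard; on (b) the weight is 97 less the opposing 3 gives net 94, which does reach 88, so (b) meets the standard; on (c) the weight is 89 less the opposing 1 gives net 88, ≥ 88, so (c) meets the standard.
  Stage 1 is satisfied; the complainant continues to bear the burden.
At Stage 2 the complainant must meet a clear and cogent showing (weight is at least 72): on (d) the weight is 78, which does reach 72, so (d) meets the standard; on (e) the weight is 75, which does reach 72, so (e) meets the standard.
  All elements met. The burden passes to the licensee.
At Stage 3 the licensee must meet a clear and cogent showing (weight is at least 72): on (f) the weight is 78, which does reach 72, so (f) meets the standard.
  All elements met. The licensee retains the burden for Stage 4.
At Stage 4 the licensee must meet a more-likely-than-not showing (weight is at least 54): on (g) the weight is 51 less the opposing 7 gives net 44, < 54, so (g) does not meet the standard.
  The licensee does not carry Stage 4.
The analysis ends at Stage 4; the complainant prevails.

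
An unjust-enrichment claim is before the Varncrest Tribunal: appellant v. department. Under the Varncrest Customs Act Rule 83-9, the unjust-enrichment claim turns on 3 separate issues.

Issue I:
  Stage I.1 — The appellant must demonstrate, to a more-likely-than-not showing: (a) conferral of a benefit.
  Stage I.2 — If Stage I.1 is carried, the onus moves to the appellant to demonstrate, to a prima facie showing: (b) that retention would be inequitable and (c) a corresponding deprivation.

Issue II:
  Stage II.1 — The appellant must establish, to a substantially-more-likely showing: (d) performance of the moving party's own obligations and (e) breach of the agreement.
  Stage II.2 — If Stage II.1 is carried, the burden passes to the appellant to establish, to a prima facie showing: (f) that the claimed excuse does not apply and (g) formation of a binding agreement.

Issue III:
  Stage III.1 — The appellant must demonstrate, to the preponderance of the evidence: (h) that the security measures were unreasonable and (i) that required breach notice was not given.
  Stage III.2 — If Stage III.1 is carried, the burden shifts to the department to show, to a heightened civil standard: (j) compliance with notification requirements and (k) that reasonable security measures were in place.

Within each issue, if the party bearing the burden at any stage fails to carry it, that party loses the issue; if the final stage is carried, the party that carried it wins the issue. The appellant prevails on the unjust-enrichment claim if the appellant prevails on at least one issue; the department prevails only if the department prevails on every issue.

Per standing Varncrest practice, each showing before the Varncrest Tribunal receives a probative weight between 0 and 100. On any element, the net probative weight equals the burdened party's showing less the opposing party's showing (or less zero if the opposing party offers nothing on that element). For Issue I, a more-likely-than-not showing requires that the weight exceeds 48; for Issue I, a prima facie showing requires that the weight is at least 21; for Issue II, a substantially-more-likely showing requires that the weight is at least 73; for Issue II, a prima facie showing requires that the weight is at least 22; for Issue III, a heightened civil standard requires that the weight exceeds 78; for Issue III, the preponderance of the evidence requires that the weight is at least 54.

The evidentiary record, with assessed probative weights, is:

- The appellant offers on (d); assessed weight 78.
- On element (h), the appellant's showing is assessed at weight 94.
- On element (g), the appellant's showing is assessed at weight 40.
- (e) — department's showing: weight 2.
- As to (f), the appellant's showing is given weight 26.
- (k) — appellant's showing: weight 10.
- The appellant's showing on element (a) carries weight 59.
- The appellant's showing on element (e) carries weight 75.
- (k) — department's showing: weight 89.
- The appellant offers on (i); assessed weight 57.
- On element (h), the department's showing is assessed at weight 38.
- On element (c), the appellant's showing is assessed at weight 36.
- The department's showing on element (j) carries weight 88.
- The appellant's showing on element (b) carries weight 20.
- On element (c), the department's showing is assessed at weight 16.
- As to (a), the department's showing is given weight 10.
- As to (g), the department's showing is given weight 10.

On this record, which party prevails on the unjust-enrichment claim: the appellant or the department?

— Issue I —
Stage I.1 — burden on appellant; standard: a more-likely-than-not showing (weight exceeds 48).
    (a): 59 − 10 = 49 > 48 [met]
  Stage I.1 is satisfied; the appellant continues to bear the burden.
Stage I.2 — burden on appellant; standard: a prima facie showing (weight is at least 21).
    (b): 20 < 21 [not met]
    (c): 36 − 16 = 20 < 21 [not met]
  The appellant does not carry Stage I.2.
The analysis ends at Stage I.2; the department prevails on this issue.
— Issue II —
At Stage II.1 the appellant must meet a substantially-more-likely showing (weight is at least 73): on (d) the weight is 78, which does reach 73, so (d) meets the standard; on (e) the weight is 75 less the opposing 2 gives net 73, ≥ 73, so (e) meets the standard.
  Stage II.1 is satisfied; the appellant continues to bear the burden.
At Stage II.2 the appellant must meet a prima facie showing (weight is at least 22): on (f) the weight is 26, ≥ 22, so (f) meets the standard; on (g) the weight is 40 less the opposing 10 gives net 30, which does reach 22, so (g) meets the standard.
  Stage II.2 carried; the final stage is satisfied.
Every stage carried; the appellant prevails on this issue.
— Issue III —
Stage III.1 (appellant, the preponderance of the evidence, weight is at least 54): (h) net 94−38=56 ≥ 54 — meets; (i) 57 ≥ 54 — meets.
  Stage III.1 is satisfied; the onus moves to the department.
Stage III.2 (department, a heightened civil standard, weight exceeds 78): (j) 88 > 78 — meets; (k) net 89−10=79 > 78 — meets.
  All elements met at the final stage.
All stages carried — the department prevails on this issue.
Per-issue: Issue I → department; Issue II → appellant; Issue III → department. The appellant must prevail on at least one issue; overall, the appellant prevails.

appellant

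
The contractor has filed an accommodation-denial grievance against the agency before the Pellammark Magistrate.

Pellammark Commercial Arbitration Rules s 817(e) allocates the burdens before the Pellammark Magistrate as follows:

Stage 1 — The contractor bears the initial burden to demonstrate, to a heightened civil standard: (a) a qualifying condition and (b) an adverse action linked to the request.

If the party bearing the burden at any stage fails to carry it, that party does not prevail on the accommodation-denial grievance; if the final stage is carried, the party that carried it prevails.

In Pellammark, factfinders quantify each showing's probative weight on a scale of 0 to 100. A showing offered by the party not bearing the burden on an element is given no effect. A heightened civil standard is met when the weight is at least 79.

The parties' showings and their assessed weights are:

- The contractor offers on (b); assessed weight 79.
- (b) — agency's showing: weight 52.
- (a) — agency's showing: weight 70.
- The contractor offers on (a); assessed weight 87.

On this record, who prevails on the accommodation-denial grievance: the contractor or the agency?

contractor

Stage 1 (contractor, a heightened civil standard, weight is at least 79): (a) 87 (agency's 70 disregarded) ≥ 79 — meets; (b) 79 (agency's 52 disregarded) ≥ 79 — meets.
  The contractor carries the last stage.
All stages carried — the contractor prevails.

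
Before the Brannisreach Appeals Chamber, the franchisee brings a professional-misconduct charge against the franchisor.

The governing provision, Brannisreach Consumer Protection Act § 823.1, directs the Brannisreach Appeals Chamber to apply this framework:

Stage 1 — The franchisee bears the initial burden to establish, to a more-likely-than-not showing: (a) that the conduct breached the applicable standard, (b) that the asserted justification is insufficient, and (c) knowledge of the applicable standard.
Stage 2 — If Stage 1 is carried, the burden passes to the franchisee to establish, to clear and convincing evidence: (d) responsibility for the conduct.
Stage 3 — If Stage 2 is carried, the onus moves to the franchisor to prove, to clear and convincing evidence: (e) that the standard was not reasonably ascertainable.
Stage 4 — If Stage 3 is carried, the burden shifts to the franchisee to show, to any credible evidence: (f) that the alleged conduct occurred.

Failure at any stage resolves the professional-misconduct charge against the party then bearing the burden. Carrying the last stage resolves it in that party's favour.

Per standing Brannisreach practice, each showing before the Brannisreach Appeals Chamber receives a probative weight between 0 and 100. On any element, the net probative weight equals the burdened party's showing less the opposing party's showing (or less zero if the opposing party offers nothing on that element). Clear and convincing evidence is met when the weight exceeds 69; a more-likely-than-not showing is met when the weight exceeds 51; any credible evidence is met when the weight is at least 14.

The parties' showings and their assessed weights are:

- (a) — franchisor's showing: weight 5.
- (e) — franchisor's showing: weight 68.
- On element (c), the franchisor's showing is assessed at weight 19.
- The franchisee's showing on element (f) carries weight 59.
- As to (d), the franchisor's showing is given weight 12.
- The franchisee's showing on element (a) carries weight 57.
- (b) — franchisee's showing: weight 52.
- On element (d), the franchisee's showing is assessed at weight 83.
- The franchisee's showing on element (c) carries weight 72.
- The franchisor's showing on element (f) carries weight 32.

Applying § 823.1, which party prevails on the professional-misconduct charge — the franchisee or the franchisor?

franchisee

Stage 1 — burden on franchisee; standard: a more-likely-than-not showing (weight exceeds 51).
    (a): 57 − 5 = 52 > 51 [met]
    (b): 52 > 51 [met]
    (c): 72 − 19 = 53 > 51 [met]
  Stage 1 is satisfied; the franchisee continues to bear the burden.
Stage 2 — burden on franchisee; standard: clear and convincing evidence (weight exceeds 69).
    (d): 83 − 12 = 71 > 69 [met]
  All elements met. The burden passes to the franchisor.
Stage 3 — burden on franchisor; standard: clear and convincing evidence (weight exceeds 69).
    (e): 68 ≤ 69 [not met]
  The franchisor does not carry Stage 3.
The franchisee prevails.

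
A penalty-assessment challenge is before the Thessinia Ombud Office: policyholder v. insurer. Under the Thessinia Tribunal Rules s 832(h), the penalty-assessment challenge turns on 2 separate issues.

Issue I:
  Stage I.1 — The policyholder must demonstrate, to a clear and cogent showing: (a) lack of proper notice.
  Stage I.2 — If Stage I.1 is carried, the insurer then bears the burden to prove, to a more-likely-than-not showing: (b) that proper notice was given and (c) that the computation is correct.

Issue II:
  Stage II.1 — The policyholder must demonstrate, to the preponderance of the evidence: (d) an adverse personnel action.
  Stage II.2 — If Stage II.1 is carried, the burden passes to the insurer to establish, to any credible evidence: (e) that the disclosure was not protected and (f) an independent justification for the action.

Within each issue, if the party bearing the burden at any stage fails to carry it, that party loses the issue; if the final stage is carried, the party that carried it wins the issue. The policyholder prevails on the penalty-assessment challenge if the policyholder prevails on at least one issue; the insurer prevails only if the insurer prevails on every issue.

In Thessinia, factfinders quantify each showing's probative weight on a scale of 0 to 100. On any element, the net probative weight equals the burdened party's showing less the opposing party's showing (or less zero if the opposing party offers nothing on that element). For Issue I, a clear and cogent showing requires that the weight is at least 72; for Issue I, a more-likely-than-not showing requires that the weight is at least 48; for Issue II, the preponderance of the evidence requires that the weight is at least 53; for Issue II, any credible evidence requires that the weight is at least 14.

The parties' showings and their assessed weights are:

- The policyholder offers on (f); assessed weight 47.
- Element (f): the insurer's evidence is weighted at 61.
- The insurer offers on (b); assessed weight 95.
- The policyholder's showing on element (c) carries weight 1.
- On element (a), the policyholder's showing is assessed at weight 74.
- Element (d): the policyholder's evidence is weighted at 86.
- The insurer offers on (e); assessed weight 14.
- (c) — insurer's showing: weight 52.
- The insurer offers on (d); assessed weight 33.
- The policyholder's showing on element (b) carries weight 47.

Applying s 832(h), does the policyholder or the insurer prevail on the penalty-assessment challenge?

— Issue I —
At Stage I.1 the policyholder must meet a clear and cogent showing (weight is at least 72): on (a) the weight is 74, which does reach 72, so (a) meets the standard.
  Stage I.1 carried; the burden shifts to the insurer.
At Stage I.2 the insurer must meet a more-likely-than-not showing (weight is at least 48): on (b) the weight is 95 less the opposing 47 gives net 48, ≥ 48, so (b) meets the standard; on (c) the weight is 52 less the opposing 1 gives net 51, which does reach 48, so (c) meets the standard.
  The insurer carries the last stage.
With every stage satisfied, the insurer prevails on this issue.
— Issue II —
Stage II.1 — burden on policyholder; standard: the preponderance of the evidence (weight is at least 53).
    (d): 86 − 33 = 53 ≥ 53 [met]
  All elements met. The burden passes to the insurer.
Stage II.2 — burden on insurer; standard: any credible evidence (weight is at least 14).
    (e): 14 ≥ 14 [met]
    (f): 61 − 47 = 14 ≥ 14 [met]
  All elements met at the final stage.
Every stage carried; the insurer prevails on this issue.
Per-issue: Issue I → insurer; Issue II → insurer. The policyholder must prevail on at least one issue; overall, the insurer prevails.

insurer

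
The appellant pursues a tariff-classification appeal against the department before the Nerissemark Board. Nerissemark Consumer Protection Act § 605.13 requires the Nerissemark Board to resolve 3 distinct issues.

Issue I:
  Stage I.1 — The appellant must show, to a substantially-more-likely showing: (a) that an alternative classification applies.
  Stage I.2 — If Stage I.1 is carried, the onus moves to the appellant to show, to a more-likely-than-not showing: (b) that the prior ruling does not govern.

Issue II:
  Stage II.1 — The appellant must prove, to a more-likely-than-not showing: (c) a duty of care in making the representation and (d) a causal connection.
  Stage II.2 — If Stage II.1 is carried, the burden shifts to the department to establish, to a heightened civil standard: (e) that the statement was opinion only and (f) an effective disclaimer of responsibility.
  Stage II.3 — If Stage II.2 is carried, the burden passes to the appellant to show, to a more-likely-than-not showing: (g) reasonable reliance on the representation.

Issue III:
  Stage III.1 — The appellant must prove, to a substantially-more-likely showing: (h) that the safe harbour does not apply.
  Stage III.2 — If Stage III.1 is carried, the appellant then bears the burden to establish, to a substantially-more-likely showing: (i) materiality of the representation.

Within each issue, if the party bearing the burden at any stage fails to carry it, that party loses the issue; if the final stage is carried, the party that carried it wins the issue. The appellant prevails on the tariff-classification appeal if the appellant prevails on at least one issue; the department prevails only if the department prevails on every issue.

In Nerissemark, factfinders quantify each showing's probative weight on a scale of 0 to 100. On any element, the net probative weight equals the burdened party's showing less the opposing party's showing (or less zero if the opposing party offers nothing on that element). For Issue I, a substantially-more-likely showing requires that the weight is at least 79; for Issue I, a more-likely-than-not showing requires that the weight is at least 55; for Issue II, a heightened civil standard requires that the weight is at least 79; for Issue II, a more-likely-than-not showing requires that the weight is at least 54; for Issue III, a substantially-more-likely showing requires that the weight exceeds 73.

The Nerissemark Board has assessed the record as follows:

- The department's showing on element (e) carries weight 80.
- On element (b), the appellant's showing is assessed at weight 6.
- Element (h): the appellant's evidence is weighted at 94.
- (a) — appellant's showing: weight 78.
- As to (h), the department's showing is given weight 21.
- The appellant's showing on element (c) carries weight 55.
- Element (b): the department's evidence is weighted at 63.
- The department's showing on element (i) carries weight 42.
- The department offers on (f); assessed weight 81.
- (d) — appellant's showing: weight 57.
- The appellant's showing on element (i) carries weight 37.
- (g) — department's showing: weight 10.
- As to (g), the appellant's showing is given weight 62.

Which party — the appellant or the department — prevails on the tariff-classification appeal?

— Issue I —
Stage I.1 (appellant, a substantially-more-likely showing, weight is at least 79): (a) 78 < 79 — fails.
  Stage I.1 not carried; the appellant fails its burden.
The department prevails on this issue.
— Issue II —
Stage II.1 — burden on appellant; standard: a more-likely-than-not showing (weight is at least 54).
    (c): 55 ≥ 54 [met]
    (d): 57 ≥ 54 [met]
  The appellant carries Stage II.1; the department now bears the burden.
Stage II.2 — burden on department; standard: a heightened civil standard (weight is at least 79).
    (e): 80 ≥ 79 [met]
    (f): 81 ≥ 79 [met]
  Stage II.2 carried; the burden shifts to the appellant.
Stage II.3 — burden on appellant; standard: a more-likely-than-not showing (weight is at least 54).
    (g): 62 − 10 = 52 < 54 [not met]
  Not every element is met, so the appellant fails to carry Stage II.3.
The department prevails on this issue.
— Issue III —
Stage III.1 — burden on appellant; standard: a substantially-more-likely showing (weight exceeds 73).
    (h): 94 − 21 = 73 ≤ 73 [not met]
  The appellant does not carry Stage III.1.
The department prevails on this issue.
Per-issue: Issue I → department; Issue II → department; Issue III → department. The appellant must prevail on at least one issue; overall, the department prevails.

department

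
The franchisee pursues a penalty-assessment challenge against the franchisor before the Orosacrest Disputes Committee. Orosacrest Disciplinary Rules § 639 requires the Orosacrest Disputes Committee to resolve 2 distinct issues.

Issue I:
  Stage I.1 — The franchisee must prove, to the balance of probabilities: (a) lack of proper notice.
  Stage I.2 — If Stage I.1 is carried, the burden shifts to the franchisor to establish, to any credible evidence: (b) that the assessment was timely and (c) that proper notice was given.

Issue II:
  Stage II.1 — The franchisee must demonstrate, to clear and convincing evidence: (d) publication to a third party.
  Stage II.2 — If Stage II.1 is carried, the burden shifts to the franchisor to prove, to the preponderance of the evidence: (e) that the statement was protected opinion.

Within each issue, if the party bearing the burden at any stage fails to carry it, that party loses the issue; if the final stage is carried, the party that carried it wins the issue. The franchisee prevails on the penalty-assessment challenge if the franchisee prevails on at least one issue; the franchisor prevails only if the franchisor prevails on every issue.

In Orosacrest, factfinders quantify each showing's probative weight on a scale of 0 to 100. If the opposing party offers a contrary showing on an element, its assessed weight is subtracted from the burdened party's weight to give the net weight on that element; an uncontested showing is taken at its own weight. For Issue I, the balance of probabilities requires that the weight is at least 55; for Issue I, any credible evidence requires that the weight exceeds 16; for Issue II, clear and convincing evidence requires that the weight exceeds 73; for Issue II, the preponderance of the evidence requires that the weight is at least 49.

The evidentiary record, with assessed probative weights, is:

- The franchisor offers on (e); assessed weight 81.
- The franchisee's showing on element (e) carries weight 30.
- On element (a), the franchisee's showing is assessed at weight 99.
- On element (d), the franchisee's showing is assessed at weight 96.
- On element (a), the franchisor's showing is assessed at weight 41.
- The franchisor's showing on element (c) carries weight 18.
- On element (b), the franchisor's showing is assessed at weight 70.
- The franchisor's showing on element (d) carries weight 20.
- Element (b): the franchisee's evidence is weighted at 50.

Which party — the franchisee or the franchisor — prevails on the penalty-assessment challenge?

— Issue I —
At Stage I.1 the franchisee must meet the balance of probabilities (weight is at least 55): on (a) the weight is 99 less the opposing 41 gives net 58, ≥ 55, so (a) meets the standard.
  All elements met. The burden passes to the franchisor.
At Stage I.2 the franchisor must meet any credible evidence (weight exceeds 16): on (b) the weight is 70 less the opposing 50 gives net 20, > 16, so (b) meets the standard; on (c) the weight is 18, > 16, so (c) meets the standard.
  All elements met at the final stage.
Every stage carried; the franchisor prevails on this issue.
— Issue II —
Stage II.1 (franchisee, clear and convincing evidence, weight exceeds 73): (d) net 96−20=76 > 73 — meets.
  All elements met. The burden passes to the franchisor.
Stage II.2 (franchisor, the preponderance of the evidence, weight is at least 49): (e) net 81−30=51 ≥ 49 — meets.
  The franchisor carries the last stage.
With every stage satisfied, the franchisor prevails on this issue.
Per-issue: Issue I → franchisor; Issue II → franchisor. The franchisee must prevail on at least one issue; overall, the franchisor prevails.

franchisor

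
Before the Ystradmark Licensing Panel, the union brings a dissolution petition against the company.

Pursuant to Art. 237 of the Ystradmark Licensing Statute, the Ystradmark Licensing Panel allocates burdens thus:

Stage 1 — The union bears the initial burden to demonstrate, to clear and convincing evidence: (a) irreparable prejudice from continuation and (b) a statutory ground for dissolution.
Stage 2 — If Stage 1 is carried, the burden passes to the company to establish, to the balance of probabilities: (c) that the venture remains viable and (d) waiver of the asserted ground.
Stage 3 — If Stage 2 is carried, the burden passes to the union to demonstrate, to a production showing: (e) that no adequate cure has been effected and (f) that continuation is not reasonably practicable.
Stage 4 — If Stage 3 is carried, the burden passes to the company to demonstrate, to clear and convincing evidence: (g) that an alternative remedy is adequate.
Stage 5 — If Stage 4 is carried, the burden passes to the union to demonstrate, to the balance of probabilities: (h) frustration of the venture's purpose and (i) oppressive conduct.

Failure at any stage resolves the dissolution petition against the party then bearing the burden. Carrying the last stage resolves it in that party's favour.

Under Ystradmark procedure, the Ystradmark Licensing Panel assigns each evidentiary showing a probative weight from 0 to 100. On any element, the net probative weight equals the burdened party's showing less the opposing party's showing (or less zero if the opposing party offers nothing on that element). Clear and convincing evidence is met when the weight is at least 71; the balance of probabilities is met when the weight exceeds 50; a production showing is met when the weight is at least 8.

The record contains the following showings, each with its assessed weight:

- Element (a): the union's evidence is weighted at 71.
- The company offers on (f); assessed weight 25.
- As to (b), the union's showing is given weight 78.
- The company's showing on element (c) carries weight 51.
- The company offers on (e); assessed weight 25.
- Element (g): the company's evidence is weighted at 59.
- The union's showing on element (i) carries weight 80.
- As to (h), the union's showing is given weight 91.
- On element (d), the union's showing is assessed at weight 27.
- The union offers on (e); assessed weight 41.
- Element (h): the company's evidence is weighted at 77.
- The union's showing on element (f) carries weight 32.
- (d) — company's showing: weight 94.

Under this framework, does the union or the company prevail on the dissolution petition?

Stage 1 (union, clear and convincing evidence, weight is at least 71): (a) 71 ≥ 71 — meets; (b) 78 ≥ 71 — meets.
  All elements met. The burden passes to the company.
Stage 2 (company, the balance of probabilities, weight exceeds 50): (c) 51 > 50 — meets; (d) net 94−27=67 > 50 — meets.
  The company carries Stage 2; the union now bears the burden.
Stage 3 (union, a production showing, weight is at least 8): (e) net 41−25=16 ≥ 8 — meets; (f) net 32−25=7 < 8 — fails.
  The union does not carry Stage 3.
So the company prevails.

company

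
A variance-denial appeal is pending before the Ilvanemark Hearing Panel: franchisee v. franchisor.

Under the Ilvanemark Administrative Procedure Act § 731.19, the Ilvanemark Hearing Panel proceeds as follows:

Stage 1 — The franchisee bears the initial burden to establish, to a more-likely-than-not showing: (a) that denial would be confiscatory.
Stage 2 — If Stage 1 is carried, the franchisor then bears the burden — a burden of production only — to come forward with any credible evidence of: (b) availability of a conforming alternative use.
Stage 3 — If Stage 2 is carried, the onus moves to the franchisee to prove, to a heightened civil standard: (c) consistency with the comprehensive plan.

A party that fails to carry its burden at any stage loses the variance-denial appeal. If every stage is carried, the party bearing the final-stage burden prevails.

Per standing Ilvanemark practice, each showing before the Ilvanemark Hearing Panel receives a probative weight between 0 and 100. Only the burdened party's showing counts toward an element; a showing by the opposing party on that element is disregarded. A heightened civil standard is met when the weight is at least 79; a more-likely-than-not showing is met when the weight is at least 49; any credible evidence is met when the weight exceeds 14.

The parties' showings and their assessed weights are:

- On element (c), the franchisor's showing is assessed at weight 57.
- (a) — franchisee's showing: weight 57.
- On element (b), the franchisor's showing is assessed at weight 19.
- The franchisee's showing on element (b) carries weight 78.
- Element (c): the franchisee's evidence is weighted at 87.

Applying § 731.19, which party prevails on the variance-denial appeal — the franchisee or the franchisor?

franchisee

At Stage 1 the franchisee must meet a more-likely-than-not showing (weight is at least 49): on (a) the weight is 57, which does reach 49, so (a) meets the standard.
  Stage 1 carried; the burden shifts to the franchisor.
At Stage 2 the franchisor must meet any credible evidence (weight exceeds 14): on (b) the weight is 19 (the franchisee's 78 is given no effect), > 14, so (b) meets the standard.
  The franchisor carries Stage 2; the franchisee now bears the burden.
At Stage 3 the franchisee must meet a heightened civil standard (weight is at least 79): on (c) the weight is 87 (the franchisor's 57 is given no effect), ≥ 79, so (c) meets the standard.
  All elements met at the final stage.
Every stage carried; the franchisee prevails.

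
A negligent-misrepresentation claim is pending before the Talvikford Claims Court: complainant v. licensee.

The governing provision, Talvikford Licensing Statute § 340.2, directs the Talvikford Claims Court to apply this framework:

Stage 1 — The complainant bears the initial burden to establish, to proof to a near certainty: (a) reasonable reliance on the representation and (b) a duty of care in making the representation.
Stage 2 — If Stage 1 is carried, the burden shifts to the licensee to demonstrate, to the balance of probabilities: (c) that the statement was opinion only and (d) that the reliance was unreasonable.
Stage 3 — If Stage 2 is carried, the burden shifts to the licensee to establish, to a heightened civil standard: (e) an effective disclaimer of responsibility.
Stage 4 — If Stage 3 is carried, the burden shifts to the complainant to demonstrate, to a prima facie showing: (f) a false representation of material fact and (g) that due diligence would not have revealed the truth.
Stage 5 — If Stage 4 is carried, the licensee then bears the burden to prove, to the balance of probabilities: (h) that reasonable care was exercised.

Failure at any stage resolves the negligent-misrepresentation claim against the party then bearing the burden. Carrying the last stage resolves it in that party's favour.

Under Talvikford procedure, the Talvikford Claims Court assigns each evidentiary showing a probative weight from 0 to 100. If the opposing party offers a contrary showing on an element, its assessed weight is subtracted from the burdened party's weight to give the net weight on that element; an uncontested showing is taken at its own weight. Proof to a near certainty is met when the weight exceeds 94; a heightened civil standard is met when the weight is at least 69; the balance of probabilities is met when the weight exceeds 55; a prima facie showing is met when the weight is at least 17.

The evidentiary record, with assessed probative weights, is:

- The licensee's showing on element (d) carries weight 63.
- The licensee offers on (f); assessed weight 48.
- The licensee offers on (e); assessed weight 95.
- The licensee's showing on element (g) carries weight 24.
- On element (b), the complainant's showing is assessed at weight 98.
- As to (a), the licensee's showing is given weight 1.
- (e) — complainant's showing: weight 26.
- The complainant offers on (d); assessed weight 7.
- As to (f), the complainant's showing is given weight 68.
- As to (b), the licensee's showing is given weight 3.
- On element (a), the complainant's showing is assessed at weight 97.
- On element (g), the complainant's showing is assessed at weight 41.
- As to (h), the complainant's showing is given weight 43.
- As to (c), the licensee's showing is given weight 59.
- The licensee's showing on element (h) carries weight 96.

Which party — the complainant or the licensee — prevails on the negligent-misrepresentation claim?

complainant

Stage 1 — burden on complainant; standard: proof to a near certainty (weight exceeds 94).
    (a): 97 − 1 = 96 > 94 [met]
    (b): 98 − 3 = 95 > 94 [met]
  The complainant carries Stage 1; the licensee now bears the burden.
Stage 2 — burden on licensee; standard: the balance of probabilities (weight exceeds 55).
    (c): 59 > 55 [met]
    (d): 63 − 7 = 56 > 55 [met]
  All elements met. The licensee retains the burden for Stage 3.
Stage 3 — burden on licensee; standard: a heightened civil standard (weight is at least 69).
    (e): 95 − 26 = 69 ≥ 69 [met]
  All elements met. The burden passes to the complainant.
Stage 4 — burden on complainant; standard: a prima facie showing (weight is at least 17).
    (f): 68 − 48 = 20 ≥ 17 [met]
    (g): 41 − 24 = 17 ≥ 17 [met]
  Stage 4 carried; the burden shifts to the licensee.
Stage 5 — burden on licensee; standard: the balance of probabilities (weight exceeds 55).
    (h): 96 − 43 = 53 ≤ 55 [not met]
  Not every element is met, so the licensee fails to carry Stage 5.
So the complainant prevails.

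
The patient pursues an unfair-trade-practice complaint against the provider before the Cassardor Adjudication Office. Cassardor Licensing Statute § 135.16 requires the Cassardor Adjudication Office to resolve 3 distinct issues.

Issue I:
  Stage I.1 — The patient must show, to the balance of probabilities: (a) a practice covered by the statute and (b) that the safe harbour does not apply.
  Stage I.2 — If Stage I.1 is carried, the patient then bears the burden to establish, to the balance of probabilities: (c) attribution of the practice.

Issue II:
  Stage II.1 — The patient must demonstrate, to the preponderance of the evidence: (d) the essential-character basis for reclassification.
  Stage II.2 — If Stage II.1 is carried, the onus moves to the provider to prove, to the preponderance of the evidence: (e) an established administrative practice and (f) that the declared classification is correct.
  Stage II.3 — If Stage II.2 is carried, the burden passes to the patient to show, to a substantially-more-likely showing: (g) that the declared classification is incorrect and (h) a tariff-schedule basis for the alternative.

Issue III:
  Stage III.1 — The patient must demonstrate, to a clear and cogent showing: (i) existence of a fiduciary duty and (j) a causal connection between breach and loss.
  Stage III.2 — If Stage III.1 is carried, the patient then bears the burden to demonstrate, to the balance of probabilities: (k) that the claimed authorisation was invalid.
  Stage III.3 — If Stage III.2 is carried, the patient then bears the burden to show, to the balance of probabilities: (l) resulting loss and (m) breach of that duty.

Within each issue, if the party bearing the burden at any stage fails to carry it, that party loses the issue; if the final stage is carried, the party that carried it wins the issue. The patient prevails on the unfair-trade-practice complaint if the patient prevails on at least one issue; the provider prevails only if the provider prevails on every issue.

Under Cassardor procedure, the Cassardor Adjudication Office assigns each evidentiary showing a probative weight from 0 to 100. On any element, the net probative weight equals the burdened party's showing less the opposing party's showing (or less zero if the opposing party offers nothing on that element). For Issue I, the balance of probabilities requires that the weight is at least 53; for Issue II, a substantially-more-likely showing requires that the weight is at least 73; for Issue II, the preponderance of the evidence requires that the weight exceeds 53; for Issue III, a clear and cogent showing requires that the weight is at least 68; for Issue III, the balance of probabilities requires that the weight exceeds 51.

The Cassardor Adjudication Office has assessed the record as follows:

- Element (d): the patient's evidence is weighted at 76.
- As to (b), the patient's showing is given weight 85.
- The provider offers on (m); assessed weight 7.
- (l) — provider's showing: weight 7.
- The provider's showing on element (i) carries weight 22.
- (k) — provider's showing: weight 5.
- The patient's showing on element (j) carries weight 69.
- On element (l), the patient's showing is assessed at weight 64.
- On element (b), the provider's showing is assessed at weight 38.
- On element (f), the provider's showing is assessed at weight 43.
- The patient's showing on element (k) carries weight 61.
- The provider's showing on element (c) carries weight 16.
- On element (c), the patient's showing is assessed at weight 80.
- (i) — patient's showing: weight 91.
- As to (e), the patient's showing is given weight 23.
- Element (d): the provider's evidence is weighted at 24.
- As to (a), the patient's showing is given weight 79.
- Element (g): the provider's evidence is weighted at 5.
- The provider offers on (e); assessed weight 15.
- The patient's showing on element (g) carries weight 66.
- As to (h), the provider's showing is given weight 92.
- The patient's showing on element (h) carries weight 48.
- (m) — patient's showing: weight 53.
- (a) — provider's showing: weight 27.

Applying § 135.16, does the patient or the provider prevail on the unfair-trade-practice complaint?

— Issue I —
At Stage I.1 the patient must meet the balance of probabilities (weight is at least 53): on (a) the weight is 79 less the opposing 27 gives net 52, < 53, so (a) does not meet the standard; on (b) the weight is 85 less the opposing 38 gives net 47, < 53, so (b) does not meet the standard.
  Not every element is met, so the patient fails to carry Stage I.1.
The provider prevails on this issue.
— Issue II —
Stage II.1 — burden on patient; standard: the preponderance of the evidence (weight exceeds 53).
    (d): 76 − 24 = 52 ≤ 53 [not met]
  Not every element is met, so the patient fails to carry Stage II.1.
The analysis ends at Stage II.1; the provider prevails on this issue.
— Issue III —
At Stage III.1 the patient must meet a clear and cogent showing (weight is at least 68): on (i) the weight is 91 less the opposing 22 gives net 69, ≥ 68, so (i) meets the standard; on (j) the weight is 69, ≥ 68, so (j) meets the standard.
  Stage III.1 is satisfied; the patient continues to bear the burden.
At Stage III.2 the patient must meet the balance of probabilities (weight exceeds 51): on (k) the weight is 61 less the opposing 5 gives net 56, > 51, so (k) meets the standard.
  Stage III.2 is satisfied; the patient continues to bear the burden.
At Stage III.3 the patient must meet the balance of probabilities (weight exceeds 51): on (l) the weight is 64 less the opposing 7 gives net 57, which does exceed 51, so (l) meets the standard; on (m) the weight is 53 less the opposing 7 gives net 46, which does not exceed 51, so (m) does not meet the standard.
  The patient does not carry Stage III.3.
So the provider prevails on this issue.
Per-issue: Issue I → provider; Issue II → provider; Issue III → provider. The patient must prevail on at least one issue; overall, the provider prevails.

provider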